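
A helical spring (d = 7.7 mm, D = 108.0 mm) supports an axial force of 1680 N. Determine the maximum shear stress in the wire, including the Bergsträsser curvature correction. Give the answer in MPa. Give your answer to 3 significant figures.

1110 MPa

Spring index C = D/d = 108.0/7.7 = 14.0260
K_B = (4C+2)/(4C−3) = 58.104/53.104 = 1.0942
τ₀ = 8FD/(πd³) = 8·1680·108.0/(π·7.7³) = 1.45152e+06/1434.2 = 1012 MPa
τ_max = K·τ₀ = 1.0942 × 1012 = 1107.3 MPa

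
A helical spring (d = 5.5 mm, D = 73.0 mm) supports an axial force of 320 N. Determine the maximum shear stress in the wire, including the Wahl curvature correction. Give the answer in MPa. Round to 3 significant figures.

Spring index C = D/d = 73.0/5.5 = 13.2727
K_W = (4C−1)/(4C−4) + 0.615/C = 52.091/49.091 + 0.0463 = 1.1074
τ₀ = 8FD/(πd³) = 8·320·73.0/(π·5.5³) = 186880/522.68 = 357.54 MPa
τ_max = K·τ₀ = 1.1074 × 357.54 = 395.96 MPa

396 MPa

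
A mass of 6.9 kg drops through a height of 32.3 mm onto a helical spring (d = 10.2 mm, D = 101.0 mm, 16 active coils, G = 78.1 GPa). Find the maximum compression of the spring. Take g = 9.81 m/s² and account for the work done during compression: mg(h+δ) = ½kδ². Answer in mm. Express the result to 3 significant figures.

38.7 mm

k = Gd⁴/(8D³N_a) = (78.1×10³)(10.2⁴)/(8·101.0³·16) = 6.4103 N/mm
W = mg = 6.9 × 9.81 = 67.689 N
½kδ² − Wδ − Wh = 0 → δ = (W + √(W² + 2kWh))/k
δ = (67.689 + √(4581.8 + 28030.3))/6.4103 = (67.689 + 180.59)/6.4103 = 38.731 mm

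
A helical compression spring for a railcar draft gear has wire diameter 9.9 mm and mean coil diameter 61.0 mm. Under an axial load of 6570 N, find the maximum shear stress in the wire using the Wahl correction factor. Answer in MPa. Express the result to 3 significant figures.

1310 MPa

Spring index C = D/d = 61.0/9.9 = 6.1616
K_W = (4C−1)/(4C−4) + 0.615/C = 23.646/20.646 + 0.0998 = 1.2451
τ₀ = 8FD/(πd³) = 8·6570·61.0/(π·9.9³) = 3.20616e+06/3048.3 = 1051.8 MPa
τ_max = K·τ₀ = 1.2451 × 1051.8 = 1309.6 MPa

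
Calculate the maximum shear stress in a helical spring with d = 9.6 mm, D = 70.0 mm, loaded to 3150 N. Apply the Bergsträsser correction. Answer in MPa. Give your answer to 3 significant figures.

Spring index C = D/d = 70.0/9.6 = 7.2917
K_B = (4C+2)/(4C−3) = 31.167/26.167 = 1.1911
τ₀ = 8FD/(πd³) = 8·3150·70.0/(π·9.6³) = 1.764e+06/2779.5 = 634.65 MPa
τ_max = K·τ₀ = 1.1911 × 634.65 = 755.92 MPa

756 MPa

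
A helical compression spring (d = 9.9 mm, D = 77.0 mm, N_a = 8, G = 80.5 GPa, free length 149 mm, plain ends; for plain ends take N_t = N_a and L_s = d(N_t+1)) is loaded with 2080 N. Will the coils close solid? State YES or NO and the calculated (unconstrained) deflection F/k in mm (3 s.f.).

k = Gd⁴/(8D³N_a) = (80.5×10³)(9.9⁴)/(8·77.0³·8) = 26.466 N/mm
N_t = 8; L_s = 9.9·9 = 89.1 mm; δ_solid = L₀ − L_s = 149 − 89.1 = 59.9 mm
δ = F/k = 2080/26.466 = 78.592 mm
δ ≥ δ_solid → spring goes solid

YES, δ = 78.6 mm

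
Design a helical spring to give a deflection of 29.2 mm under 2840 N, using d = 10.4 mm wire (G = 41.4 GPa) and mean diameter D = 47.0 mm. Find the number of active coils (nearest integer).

Required rate k = F/δ = 2840/29.2 = 97.26 N/mm
N_a = Gd⁴/(8D³k) = (41.4×10³ × 10.4⁴)/(8 × 47.0³ × 97.26)
    = 4.84321e+08 / 8.07828e+07 = 5.995 → 6 coils

6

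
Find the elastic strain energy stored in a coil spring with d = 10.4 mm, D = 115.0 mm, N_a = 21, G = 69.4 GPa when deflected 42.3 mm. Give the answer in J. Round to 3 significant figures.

k = Gd⁴/(8D³N_a) = (69.4×10³)(10.4⁴)/(8·115.0³·21) = 3.1775 N/mm
U = ½kδ² = 0.5 × 3.1775 × 42.3² = 2842.8 N·mm = 2.8428 J

2.84 J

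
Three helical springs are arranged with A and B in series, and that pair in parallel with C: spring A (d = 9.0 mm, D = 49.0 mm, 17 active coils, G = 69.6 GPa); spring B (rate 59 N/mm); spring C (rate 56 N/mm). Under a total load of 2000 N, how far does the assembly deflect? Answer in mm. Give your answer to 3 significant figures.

26.6 mm

k_A = Gd⁴/(8D³N_a) = (69.6×10³)(9.0⁴)/(8·49.0³·17) = 28.54 N/mm
Springs A,B series: k_AB = 1/(1/28.54+1/59) = 19.235 N/mm; parallel with C: k_eq = 19.235+56 = 75.235 N/mm
δ = F/k_eq = 2000/75.235 = 26.583 mm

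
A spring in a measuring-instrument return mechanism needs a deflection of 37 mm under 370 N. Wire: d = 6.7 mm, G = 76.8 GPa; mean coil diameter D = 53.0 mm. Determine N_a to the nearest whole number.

13

Required rate k = F/δ = 370/37 = 10 N/mm
N_a = Gd⁴/(8D³k) = (76.8×10³ × 6.7⁴)/(8 × 53.0³ × 10)
    = 1.54761e+08 / 1.19102e+07 = 12.99 → 13 coils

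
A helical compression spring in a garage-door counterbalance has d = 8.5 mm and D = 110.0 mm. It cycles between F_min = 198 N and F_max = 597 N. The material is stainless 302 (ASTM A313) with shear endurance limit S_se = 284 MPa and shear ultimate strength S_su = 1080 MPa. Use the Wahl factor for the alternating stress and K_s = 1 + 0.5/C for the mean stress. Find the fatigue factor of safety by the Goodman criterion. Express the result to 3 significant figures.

1.89

C = D/d = 110.0/8.5 = 12.9412; K_W = (4C−1)/(4C−4)+0.615/C = 1.1103; K_s = 1+0.5/C = 1.0386
F_a = (F_max−F_min)/2 = 199.5 N; F_m = (F_max+F_min)/2 = 397.5 N
τ_a = K_W·8F_aD/(πd³) = 1.1103 × 90.995 = 101.03 MPa
τ_m = K_s·8F_mD/(πd³) = 1.0386 × 181.31 = 188.31 MPa
Goodman: 1/n_f = τ_a/S_se + τ_m/S_su = 101.03/284 + 188.31/1080 = 0.35576 + 0.17436 = 0.53012
n_f = 1/0.53012 = 1.886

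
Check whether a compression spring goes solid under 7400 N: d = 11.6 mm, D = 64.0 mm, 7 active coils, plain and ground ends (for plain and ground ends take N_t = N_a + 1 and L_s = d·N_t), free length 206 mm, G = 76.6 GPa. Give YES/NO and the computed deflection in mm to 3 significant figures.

k = Gd⁴/(8D³N_a) = (76.6×10³)(11.6⁴)/(8·64.0³·7) = 94.478 N/mm
N_t = 8; L_s = 11.6·8 = 92.8 mm; δ_solid = L₀ − L_s = 206 − 92.8 = 113.2 mm
δ = F/k = 7400/94.478 = 78.325 mm
δ < δ_solid → spring does not go solid

NO, δ = 78.3 mm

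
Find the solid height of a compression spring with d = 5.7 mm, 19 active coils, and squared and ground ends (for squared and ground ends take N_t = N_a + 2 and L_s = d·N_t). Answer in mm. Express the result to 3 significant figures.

squared and ground ends: N_t = N_a + 2 = 19 + 2 = 21
L_s = d·N_t = 5.7 × 21 = 119.7 mm

120 mm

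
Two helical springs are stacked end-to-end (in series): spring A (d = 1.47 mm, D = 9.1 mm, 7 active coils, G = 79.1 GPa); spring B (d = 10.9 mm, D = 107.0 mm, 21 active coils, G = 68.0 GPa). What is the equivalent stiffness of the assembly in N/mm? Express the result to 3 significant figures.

3.04 N/mm

k_A = Gd⁴/(8D³N_a) = (79.1×10³)(1.47⁴)/(8·9.1³·7) = 8.7525 N/mm
k_B = Gd⁴/(8D³N_a) = (68.0×10³)(10.9⁴)/(8·107.0³·21) = 4.664 N/mm
Series: 1/k_eq = 1/8.7525 + 1/4.664 = 0.32866; k_eq = 3.0426 N/mm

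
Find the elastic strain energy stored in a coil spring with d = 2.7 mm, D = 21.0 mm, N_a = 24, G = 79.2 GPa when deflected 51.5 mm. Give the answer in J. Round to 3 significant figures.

k = Gd⁴/(8D³N_a) = (79.2×10³)(2.7⁴)/(8·21.0³·24) = 2.3671 N/mm
U = ½kδ² = 0.5 × 2.3671 × 51.5² = 3139.1 N·mm = 3.1391 J

3.14 J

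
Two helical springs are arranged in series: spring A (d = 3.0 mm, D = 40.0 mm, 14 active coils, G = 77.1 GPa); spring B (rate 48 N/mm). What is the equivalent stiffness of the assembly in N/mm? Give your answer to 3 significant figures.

0.856 N/mm

k_A = Gd⁴/(8D³N_a) = (77.1×10³)(3.0⁴)/(8·40.0³·14) = 0.87125 N/mm
Series: 1/k_eq = 1/0.87125 + 1/48 = 1.1686; k_eq = 0.85572 N/mm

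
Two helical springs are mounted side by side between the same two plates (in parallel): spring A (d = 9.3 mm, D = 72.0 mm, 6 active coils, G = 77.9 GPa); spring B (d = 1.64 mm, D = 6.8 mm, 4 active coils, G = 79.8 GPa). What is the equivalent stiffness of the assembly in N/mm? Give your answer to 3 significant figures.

89.9 N/mm

k_A = Gd⁴/(8D³N_a) = (77.9×10³)(9.3⁴)/(8·72.0³·6) = 32.526 N/mm
k_B = Gd⁴/(8D³N_a) = (79.8×10³)(1.64⁴)/(8·6.8³·4) = 57.372 N/mm
Parallel: k_eq = 32.526 + 57.372 = 89.898 N/mm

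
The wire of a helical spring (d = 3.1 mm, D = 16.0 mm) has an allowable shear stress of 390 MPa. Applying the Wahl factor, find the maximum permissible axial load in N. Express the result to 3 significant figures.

C = D/d = 16.0/3.1 = 5.1613
K_W = (4C−1)/(4C−4) + 0.615/C = 19.645/16.645 + 0.1192 = 1.2994
τ_max = K·8FD/(πd³) → F_max = τ_allow·πd³/(8DK)
F_max = 390·π·3.1³/(8·16.0·1.2994) = 36501/166.32 = 219.46 N

219 N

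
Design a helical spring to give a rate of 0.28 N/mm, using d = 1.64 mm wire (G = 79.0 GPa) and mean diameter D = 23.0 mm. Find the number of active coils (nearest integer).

21

N_a = Gd⁴/(8D³k) = (79.0×10³ × 1.64⁴)/(8 × 23.0³ × 0.28)
    = 571482 / 27254.1 = 20.97 → 21 coils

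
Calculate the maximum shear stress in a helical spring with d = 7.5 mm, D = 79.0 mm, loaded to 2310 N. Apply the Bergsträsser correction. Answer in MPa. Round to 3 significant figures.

Spring index C = D/d = 79.0/7.5 = 10.5333
K_B = (4C+2)/(4C−3) = 44.133/39.133 = 1.1278
τ₀ = 8FD/(πd³) = 8·2310·79.0/(π·7.5³) = 1.45992e+06/1325.4 = 1101.5 MPa
τ_max = K·τ₀ = 1.1278 × 1101.5 = 1242.3 MPa

1240 MPa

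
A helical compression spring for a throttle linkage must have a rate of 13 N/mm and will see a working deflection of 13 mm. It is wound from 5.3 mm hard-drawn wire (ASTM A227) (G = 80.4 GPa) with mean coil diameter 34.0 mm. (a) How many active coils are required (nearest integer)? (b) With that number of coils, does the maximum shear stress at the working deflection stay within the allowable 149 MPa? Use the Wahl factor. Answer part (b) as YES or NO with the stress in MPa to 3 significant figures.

(a) 16 coils; (b) YES, τ_max = 118 MPa

N_a = Gd⁴/(8D³k) = (80.4×10³)(5.3⁴)/(8·34.0³·13) = 15.52 → N_a = 16
Actual rate k = Gd⁴/(8D³·16) = 12.61 N/mm
Working load F = kδ = 12.61·13 = 163.93 N
C = 34.0/5.3 = 6.4151; K_W = (4C−1)/(4C−4)+0.615/C = 1.2344
τ_max = K_W·8FD/(πd³) = 1.2344·95.334 = 117.68 MPa
τ_max ≤ 149 MPa → acceptable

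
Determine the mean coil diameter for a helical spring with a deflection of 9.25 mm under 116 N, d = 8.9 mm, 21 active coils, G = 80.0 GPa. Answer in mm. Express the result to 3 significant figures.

Required rate k = F/δ = 116/9.25 = 12.541 N/mm
D = (Gd⁴/(8N_a·k))^(1/3) = (80.0×10³·8.9⁴/(8·21·12.541))^(1/3)
  = (238245)^(1/3) = 61.9928 mm

62.0 mm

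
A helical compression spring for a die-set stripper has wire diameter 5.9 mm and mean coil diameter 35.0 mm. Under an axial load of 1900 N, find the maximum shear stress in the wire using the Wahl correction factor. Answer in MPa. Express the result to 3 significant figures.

Spring index C = D/d = 35.0/5.9 = 5.9322
K_W = (4C−1)/(4C−4) + 0.615/C = 22.729/19.729 + 0.1037 = 1.2557
τ₀ = 8FD/(πd³) = 8·1900·35.0/(π·5.9³) = 532000/645.22 = 824.53 MPa
τ_max = K·τ₀ = 1.2557 × 824.53 = 1035.4 MPa

1040 MPa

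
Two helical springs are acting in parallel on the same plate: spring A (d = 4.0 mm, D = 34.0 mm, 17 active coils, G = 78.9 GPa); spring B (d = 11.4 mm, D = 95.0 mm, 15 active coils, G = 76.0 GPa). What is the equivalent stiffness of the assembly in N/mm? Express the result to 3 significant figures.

16.3 N/mm

k_A = Gd⁴/(8D³N_a) = (78.9×10³)(4.0⁴)/(8·34.0³·17) = 3.7787 N/mm
k_B = Gd⁴/(8D³N_a) = (76.0×10³)(11.4⁴)/(8·95.0³·15) = 12.476 N/mm
Parallel: k_eq = 3.7787 + 12.476 = 16.255 N/mm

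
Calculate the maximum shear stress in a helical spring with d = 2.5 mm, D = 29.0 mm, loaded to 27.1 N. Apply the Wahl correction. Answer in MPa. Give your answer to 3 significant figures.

Spring index C = D/d = 29.0/2.5 = 11.6000
K_W = (4C−1)/(4C−4) + 0.615/C = 45.400/42.400 + 0.0530 = 1.1238
τ₀ = 8FD/(πd³) = 8·27.1·29.0/(π·2.5³) = 6287.2/49.087 = 128.08 MPa
τ_max = K·τ₀ = 1.1238 × 128.08 = 143.93 MPa

144 MPa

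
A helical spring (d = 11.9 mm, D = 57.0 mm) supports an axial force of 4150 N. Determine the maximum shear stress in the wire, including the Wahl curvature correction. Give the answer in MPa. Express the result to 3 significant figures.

Spring index C = D/d = 57.0/11.9 = 4.7899
K_W = (4C−1)/(4C−4) + 0.615/C = 18.160/15.160 + 0.1284 = 1.3263
τ₀ = 8FD/(πd³) = 8·4150·57.0/(π·11.9³) = 1.8924e+06/5294.1 = 357.46 MPa
τ_max = K·τ₀ = 1.3263 × 357.46 = 474.09 MPa

474 MPa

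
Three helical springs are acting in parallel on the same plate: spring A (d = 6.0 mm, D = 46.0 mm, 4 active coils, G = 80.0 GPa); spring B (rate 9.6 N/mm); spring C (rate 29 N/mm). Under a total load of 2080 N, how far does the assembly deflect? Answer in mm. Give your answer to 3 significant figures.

k_A = Gd⁴/(8D³N_a) = (80.0×10³)(6.0⁴)/(8·46.0³·4) = 33.287 N/mm
Parallel: k_eq = 33.287 + 9.6 + 29 = 71.887 N/mm
δ = F/k_eq = 2080/71.887 = 28.934 mm

28.9 mm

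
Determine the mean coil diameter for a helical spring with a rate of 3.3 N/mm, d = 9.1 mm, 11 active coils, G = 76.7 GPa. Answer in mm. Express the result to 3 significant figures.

122 mm

D = (Gd⁴/(8N_a·k))^(1/3) = (76.7×10³·9.1⁴/(8·11·3.3))^(1/3)
  = (1.81119e+06)^(1/3) = 121.8956 mm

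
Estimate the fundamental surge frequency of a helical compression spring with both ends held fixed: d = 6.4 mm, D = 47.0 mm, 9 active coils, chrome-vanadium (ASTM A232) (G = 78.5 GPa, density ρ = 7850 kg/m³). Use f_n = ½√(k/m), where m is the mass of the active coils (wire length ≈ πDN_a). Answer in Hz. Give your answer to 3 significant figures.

115 Hz

k = Gd⁴/(8D³N_a) = (78.5×10³)(6.4⁴)/(8·47.0³·9) = 17.618 N/mm = 17618 N/m
Wire length L = πDN_a = π·47.0·9 = 1328.9 mm
m = ρ·(πd²/4)·L = 7850 × 32.17×10⁻⁶ m² × 1.3289 m = 0.33559 kg
f_n = ½√(k/m) = 0.5·√(17618/0.33559) = 0.5·√(52499) = 114.56 Hz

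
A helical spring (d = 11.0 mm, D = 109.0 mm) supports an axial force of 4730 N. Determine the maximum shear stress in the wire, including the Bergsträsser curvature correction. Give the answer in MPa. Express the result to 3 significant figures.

1120 MPa

Spring index C = D/d = 109.0/11.0 = 9.9091
K_B = (4C+2)/(4C−3) = 41.636/36.636 = 1.1365
τ₀ = 8FD/(πd³) = 8·4730·109.0/(π·11.0³) = 4.12456e+06/4181.5 = 986.39 MPa
τ_max = K·τ₀ = 1.1365 × 986.39 = 1121 MPa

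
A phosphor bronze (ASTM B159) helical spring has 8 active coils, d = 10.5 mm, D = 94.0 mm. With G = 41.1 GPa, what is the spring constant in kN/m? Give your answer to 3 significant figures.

k = Gd⁴/(8D³N_a) = (41.1×10³ × 10.5⁴) / (8 × 94.0³ × 8)
  = 4.99573e+08 / 5.31574e+07 = 9.398 N/mm

9.40 kN/m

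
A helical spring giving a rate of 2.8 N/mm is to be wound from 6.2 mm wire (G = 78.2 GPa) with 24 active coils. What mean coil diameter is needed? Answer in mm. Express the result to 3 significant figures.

D = (Gd⁴/(8N_a·k))^(1/3) = (78.2×10³·6.2⁴/(8·24·2.8))^(1/3)
  = (214939)^(1/3) = 59.9016 mm

59.9 mm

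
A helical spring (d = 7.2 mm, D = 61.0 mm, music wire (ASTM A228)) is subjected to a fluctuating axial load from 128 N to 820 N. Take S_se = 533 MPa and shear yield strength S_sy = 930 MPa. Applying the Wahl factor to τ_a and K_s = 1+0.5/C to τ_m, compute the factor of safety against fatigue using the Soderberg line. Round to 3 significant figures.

C = D/d = 61.0/7.2 = 8.4722; K_W = (4C−1)/(4C−4)+0.615/C = 1.1730; K_s = 1+0.5/C = 1.0590
F_a = (F_max−F_min)/2 = 346 N; F_m = (F_max+F_min)/2 = 474 N
τ_a = K_W·8F_aD/(πd³) = 1.1730 × 144 = 168.9 MPa
τ_m = K_s·8F_mD/(πd³) = 1.0590 × 197.27 = 208.91 MPa
Soderberg: 1/n_f = τ_a/S_se + τ_m/S_sy = 168.9/533 + 208.91/930 = 0.31689 + 0.22463 = 0.54152
n_f = 1/0.54152 = 1.847

1.85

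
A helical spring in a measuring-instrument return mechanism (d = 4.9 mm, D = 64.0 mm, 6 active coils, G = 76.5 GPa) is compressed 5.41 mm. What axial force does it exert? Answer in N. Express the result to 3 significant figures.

k = Gd⁴/(8D³N_a) = (76.5×10³)(4.9⁴)/(8·64.0³·6) = 3.5048 N/mm
F = k·δ = 3.5048 × 5.41 = 18.961 N

19.0 N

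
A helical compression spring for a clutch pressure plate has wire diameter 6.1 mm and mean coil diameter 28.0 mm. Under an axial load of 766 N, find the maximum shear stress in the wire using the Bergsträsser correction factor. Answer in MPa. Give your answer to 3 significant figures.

319 MPa

Spring index C = D/d = 28.0/6.1 = 4.5902
K_B = (4C+2)/(4C−3) = 20.361/15.361 = 1.3255
τ₀ = 8FD/(πd³) = 8·766·28.0/(π·6.1³) = 171584/713.08 = 240.62 MPa
τ_max = K·τ₀ = 1.3255 × 240.62 = 318.95 MPa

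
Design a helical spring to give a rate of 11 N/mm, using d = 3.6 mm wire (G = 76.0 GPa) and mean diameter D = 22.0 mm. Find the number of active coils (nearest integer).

14

N_a = Gd⁴/(8D³k) = (76.0×10³ × 3.6⁴)/(8 × 22.0³ × 11)
    = 1.27651e+07 / 937024 = 13.62 → 14 coils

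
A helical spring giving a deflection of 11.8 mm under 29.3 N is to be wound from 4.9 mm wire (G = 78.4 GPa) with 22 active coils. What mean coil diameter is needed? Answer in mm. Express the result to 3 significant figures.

Required rate k = F/δ = 29.3/11.8 = 2.4831 N/mm
D = (Gd⁴/(8N_a·k))^(1/3) = (78.4×10³·4.9⁴/(8·22·2.4831))^(1/3)
  = (103419)^(1/3) = 46.9390 mm

46.9 mm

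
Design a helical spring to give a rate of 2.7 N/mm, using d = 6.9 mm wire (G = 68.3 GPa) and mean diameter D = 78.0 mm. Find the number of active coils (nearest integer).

N_a = Gd⁴/(8D³k) = (68.3×10³ × 6.9⁴)/(8 × 78.0³ × 2.7)
    = 1.54816e+08 / 1.02503e+07 = 15.1 → 15 coils

15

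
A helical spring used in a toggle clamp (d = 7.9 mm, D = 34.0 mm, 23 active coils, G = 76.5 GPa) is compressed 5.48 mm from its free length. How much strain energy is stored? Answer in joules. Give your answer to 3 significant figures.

0.619 J

k = Gd⁴/(8D³N_a) = (76.5×10³)(7.9⁴)/(8·34.0³·23) = 41.202 N/mm
U = ½kδ² = 0.5 × 41.202 × 5.48² = 618.65 N·mm = 0.61865 J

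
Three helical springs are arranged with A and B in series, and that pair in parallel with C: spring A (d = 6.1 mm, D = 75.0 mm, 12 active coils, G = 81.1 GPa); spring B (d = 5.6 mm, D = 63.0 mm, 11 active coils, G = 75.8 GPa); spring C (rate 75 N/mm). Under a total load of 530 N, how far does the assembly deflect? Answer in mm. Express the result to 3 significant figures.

6.93 mm

k_A = Gd⁴/(8D³N_a) = (81.1×10³)(6.1⁴)/(8·75.0³·12) = 2.7726 N/mm
k_B = Gd⁴/(8D³N_a) = (75.8×10³)(5.6⁴)/(8·63.0³·11) = 3.3878 N/mm
Springs A,B series: k_AB = 1/(1/2.7726+1/3.3878) = 1.5247 N/mm; parallel with C: k_eq = 1.5247+75 = 76.525 N/mm
δ = F/k_eq = 530/76.525 = 6.9259 mm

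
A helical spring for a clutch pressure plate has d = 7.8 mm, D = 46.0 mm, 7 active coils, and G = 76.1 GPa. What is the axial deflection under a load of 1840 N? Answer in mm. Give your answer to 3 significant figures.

35.6 mm

k = Gd⁴/(8D³N_a) = (76.1×10³)(7.8⁴)/(8·46.0³·7) = 51.678 N/mm
δ = F/k = 1840 / 51.678 = 35.605 mm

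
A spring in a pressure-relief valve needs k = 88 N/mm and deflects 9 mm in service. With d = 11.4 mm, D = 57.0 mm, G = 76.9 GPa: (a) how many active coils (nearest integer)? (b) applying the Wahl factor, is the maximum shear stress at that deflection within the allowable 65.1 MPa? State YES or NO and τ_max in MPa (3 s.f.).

N_a = Gd⁴/(8D³k) = (76.9×10³)(11.4⁴)/(8·57.0³·88) = 9.962 → N_a = 10
Actual rate k = Gd⁴/(8D³·10) = 87.666 N/mm
Working load F = kδ = 87.666·9 = 788.99 N
C = 57.0/11.4 = 5.0000; K_W = (4C−1)/(4C−4)+0.615/C = 1.3105
τ_max = K_W·8FD/(πd³) = 1.3105·77.299 = 101.3 MPa
τ_max > 65.1 MPa → exceeds allowable

(a) 10 coils; (b) NO, τ_max = 101 MPa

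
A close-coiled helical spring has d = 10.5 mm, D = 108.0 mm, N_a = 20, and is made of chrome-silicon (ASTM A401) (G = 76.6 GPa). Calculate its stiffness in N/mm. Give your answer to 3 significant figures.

4.62 N/mm

k = Gd⁴/(8D³N_a) = (76.6×10³ × 10.5⁴) / (8 × 108.0³ × 20)
  = 9.31078e+08 / 2.01554e+08 = 4.6195 N/mm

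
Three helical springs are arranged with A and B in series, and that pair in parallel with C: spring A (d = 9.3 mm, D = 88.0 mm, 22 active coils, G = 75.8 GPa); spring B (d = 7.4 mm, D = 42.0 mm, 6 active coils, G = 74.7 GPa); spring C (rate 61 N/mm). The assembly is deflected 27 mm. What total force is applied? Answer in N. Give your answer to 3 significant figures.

1770 N

k_A = Gd⁴/(8D³N_a) = (75.8×10³)(9.3⁴)/(8·88.0³·22) = 4.7276 N/mm
k_B = Gd⁴/(8D³N_a) = (74.7×10³)(7.4⁴)/(8·42.0³·6) = 62.988 N/mm
Springs A,B series: k_AB = 1/(1/4.7276+1/62.988) = 4.3975 N/mm; parallel with C: k_eq = 4.3975+61 = 65.398 N/mm
F = k_eq·δ = 65.398·27 = 1765.7 N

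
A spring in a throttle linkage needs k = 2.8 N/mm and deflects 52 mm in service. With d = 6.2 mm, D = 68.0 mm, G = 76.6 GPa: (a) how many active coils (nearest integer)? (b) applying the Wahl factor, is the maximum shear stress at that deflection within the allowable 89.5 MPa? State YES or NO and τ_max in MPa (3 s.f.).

N_a = Gd⁴/(8D³k) = (76.6×10³)(6.2⁴)/(8·68.0³·2.8) = 16.07 → N_a = 16
Actual rate k = Gd⁴/(8D³·16) = 2.8123 N/mm
Working load F = kδ = 2.8123·52 = 146.24 N
C = 68.0/6.2 = 10.9677; K_W = (4C−1)/(4C−4)+0.615/C = 1.1313
τ_max = K_W·8FD/(πd³) = 1.1313·106.25 = 120.2 MPa
τ_max > 89.5 MPa → exceeds allowable

(a) 16 coils; (b) NO, τ_max = 120 MPa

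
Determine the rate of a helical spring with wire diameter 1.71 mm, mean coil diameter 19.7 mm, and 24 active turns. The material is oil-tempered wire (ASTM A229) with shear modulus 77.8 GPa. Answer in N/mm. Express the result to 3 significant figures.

0.453 N/mm

k = Gd⁴/(8D³N_a) = (77.8×10³ × 1.71⁴) / (8 × 19.7³ × 24)
  = 665218 / 1.46791e+06 = 0.45317 N/mm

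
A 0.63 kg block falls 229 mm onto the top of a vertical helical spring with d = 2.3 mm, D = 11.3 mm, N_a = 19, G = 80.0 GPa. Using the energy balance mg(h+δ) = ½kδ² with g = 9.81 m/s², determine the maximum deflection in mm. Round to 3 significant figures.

17.3 mm

k = Gd⁴/(8D³N_a) = (80.0×10³)(2.3⁴)/(8·11.3³·19) = 10.208 N/mm
W = mg = 0.63 × 9.81 = 6.1803 N
½kδ² − Wδ − Wh = 0 → δ = (W + √(W² + 2kWh))/k
δ = (6.1803 + √(38.196 + 28893.3))/10.208 = (6.1803 + 170.09)/10.208 = 17.269 mm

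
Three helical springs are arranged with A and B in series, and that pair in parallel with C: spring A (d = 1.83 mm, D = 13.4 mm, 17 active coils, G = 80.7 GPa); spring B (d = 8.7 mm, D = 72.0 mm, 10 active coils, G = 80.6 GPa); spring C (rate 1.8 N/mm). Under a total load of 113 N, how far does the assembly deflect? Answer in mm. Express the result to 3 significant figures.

27.3 mm

k_A = Gd⁴/(8D³N_a) = (80.7×10³)(1.83⁴)/(8·13.4³·17) = 2.7658 N/mm
k_B = Gd⁴/(8D³N_a) = (80.6×10³)(8.7⁴)/(8·72.0³·10) = 15.464 N/mm
Springs A,B series: k_AB = 1/(1/2.7658+1/15.464) = 2.3462 N/mm; parallel with C: k_eq = 2.3462+1.8 = 4.1462 N/mm
δ = F/k_eq = 113/4.1462 = 27.254 mm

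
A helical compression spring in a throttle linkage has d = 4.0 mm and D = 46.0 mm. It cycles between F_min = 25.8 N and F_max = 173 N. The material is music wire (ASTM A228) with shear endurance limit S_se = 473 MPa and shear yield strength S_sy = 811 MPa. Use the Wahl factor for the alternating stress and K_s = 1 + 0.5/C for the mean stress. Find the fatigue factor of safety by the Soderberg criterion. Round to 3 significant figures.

1.80

C = D/d = 46.0/4.0 = 11.5000; K_W = (4C−1)/(4C−4)+0.615/C = 1.1249; K_s = 1+0.5/C = 1.0435
F_a = (F_max−F_min)/2 = 73.6 N; F_m = (F_max+F_min)/2 = 99.4 N
τ_a = K_W·8F_aD/(πd³) = 1.1249 × 134.71 = 151.53 MPa
τ_m = K_s·8F_mD/(πd³) = 1.0435 × 181.93 = 189.84 MPa
Soderberg: 1/n_f = τ_a/S_se + τ_m/S_sy = 151.53/473 + 189.84/811 = 0.32037 + 0.23408 = 0.55445
n_f = 1/0.55445 = 1.804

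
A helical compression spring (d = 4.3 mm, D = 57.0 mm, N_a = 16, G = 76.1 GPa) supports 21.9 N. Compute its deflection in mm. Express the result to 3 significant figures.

k = Gd⁴/(8D³N_a) = (76.1×10³)(4.3⁴)/(8·57.0³·16) = 1.0975 N/mm
δ = F/k = 21.9 / 1.0975 = 19.954 mm

20.0 mm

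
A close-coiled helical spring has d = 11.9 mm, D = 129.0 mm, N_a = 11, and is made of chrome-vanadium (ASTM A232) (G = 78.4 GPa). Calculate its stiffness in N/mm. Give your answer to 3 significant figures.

8.32 N/mm

k = Gd⁴/(8D³N_a) = (78.4×10³ × 11.9⁴) / (8 × 129.0³ × 11)
  = 1.57219e+09 / 1.88909e+08 = 8.3225 N/mm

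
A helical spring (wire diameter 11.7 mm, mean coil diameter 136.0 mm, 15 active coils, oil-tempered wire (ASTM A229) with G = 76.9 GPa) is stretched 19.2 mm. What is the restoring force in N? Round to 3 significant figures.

k = Gd⁴/(8D³N_a) = (76.9×10³)(11.7⁴)/(8·136.0³·15) = 4.7739 N/mm
F = k·δ = 4.7739 × 19.2 = 91.659 N

91.7 N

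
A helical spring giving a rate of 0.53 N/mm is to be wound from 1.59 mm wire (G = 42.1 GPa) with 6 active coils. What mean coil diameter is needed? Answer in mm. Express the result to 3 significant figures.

D = (Gd⁴/(8N_a·k))^(1/3) = (42.1×10³·1.59⁴/(8·6·0.53))^(1/3)
  = (10576.8)^(1/3) = 21.9508 mm

22.0 mm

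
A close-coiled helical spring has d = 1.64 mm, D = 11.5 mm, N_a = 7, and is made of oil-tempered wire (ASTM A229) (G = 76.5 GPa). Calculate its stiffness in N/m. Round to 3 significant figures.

k = Gd⁴/(8D³N_a) = (76.5×10³ × 1.64⁴) / (8 × 11.5³ × 7)
  = 553397 / 85169 = 6.4976 N/mm = 6497.6 N/m

6500 N/m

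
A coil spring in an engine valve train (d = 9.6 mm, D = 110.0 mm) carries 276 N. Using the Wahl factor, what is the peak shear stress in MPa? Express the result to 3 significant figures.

98.3 MPa

Spring index C = D/d = 110.0/9.6 = 11.4583
K_W = (4C−1)/(4C−4) + 0.615/C = 44.833/41.833 + 0.0537 = 1.1254
τ₀ = 8FD/(πd³) = 8·276·110.0/(π·9.6³) = 242880/2779.5 = 87.383 MPa
τ_max = K·τ₀ = 1.1254 × 87.383 = 98.34 MPa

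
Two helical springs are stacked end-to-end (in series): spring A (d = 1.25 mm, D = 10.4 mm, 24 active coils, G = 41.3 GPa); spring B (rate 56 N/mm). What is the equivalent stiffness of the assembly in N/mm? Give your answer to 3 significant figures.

0.463 N/mm

k_A = Gd⁴/(8D³N_a) = (41.3×10³)(1.25⁴)/(8·10.4³·24) = 0.46686 N/mm
Series: 1/k_eq = 1/0.46686 + 1/56 = 2.1598; k_eq = 0.463 N/mm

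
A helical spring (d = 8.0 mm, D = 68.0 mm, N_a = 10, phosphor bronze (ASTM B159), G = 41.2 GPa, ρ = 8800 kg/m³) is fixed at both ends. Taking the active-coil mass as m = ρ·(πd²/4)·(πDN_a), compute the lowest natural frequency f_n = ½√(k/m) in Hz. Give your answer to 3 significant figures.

42.1 Hz

k = Gd⁴/(8D³N_a) = (41.2×10³)(8.0⁴)/(8·68.0³·10) = 6.7087 N/mm = 6708.7 N/m
Wire length L = πDN_a = π·68.0·10 = 2136.3 mm
m = ρ·(πd²/4)·L = 8800 × 50.265×10⁻⁶ m² × 2.1363 m = 0.94496 kg
f_n = ½√(k/m) = 0.5·√(6708.7/0.94496) = 0.5·√(7099.5) = 42.129 Hz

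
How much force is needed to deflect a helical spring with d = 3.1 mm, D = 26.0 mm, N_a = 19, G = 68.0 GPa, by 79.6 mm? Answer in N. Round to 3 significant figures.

k = Gd⁴/(8D³N_a) = (68.0×10³)(3.1⁴)/(8·26.0³·19) = 2.3507 N/mm
F = k·δ = 2.3507 × 79.6 = 187.11 N

187 N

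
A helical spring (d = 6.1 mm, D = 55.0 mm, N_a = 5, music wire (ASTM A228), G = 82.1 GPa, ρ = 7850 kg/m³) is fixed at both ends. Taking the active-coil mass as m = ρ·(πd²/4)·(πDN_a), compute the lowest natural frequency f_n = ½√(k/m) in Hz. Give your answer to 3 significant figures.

k = Gd⁴/(8D³N_a) = (82.1×10³)(6.1⁴)/(8·55.0³·5) = 17.081 N/mm = 17081 N/m
Wire length L = πDN_a = π·55.0·5 = 863.94 mm
m = ρ·(πd²/4)·L = 7850 × 29.225×10⁻⁶ m² × 0.86394 m = 0.1982 kg
f_n = ½√(k/m) = 0.5·√(17081/0.1982) = 0.5·√(86181) = 146.78 Hz

147 Hz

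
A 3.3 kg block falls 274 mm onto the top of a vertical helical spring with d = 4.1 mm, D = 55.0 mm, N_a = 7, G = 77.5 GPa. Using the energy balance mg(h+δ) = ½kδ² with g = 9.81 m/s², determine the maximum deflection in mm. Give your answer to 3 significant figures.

k = Gd⁴/(8D³N_a) = (77.5×10³)(4.1⁴)/(8·55.0³·7) = 2.3505 N/mm
W = mg = 3.3 × 9.81 = 32.373 N
½kδ² − Wδ − Wh = 0 → δ = (W + √(W² + 2kWh))/k
δ = (32.373 + √(1048 + 41698.9))/2.3505 = (32.373 + 206.75)/2.3505 = 101.73 mm

102 mm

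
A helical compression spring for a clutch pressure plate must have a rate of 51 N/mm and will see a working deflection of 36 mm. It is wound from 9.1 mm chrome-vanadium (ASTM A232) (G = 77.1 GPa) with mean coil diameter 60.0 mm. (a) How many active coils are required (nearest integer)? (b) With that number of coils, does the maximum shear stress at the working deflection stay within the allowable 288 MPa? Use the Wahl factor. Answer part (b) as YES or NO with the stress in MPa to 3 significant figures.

N_a = Gd⁴/(8D³k) = (77.1×10³)(9.1⁴)/(8·60.0³·51) = 5.999 → N_a = 6
Actual rate k = Gd⁴/(8D³·6) = 50.995 N/mm
Working load F = kδ = 50.995·36 = 1835.8 N
C = 60.0/9.1 = 6.5934; K_W = (4C−1)/(4C−4)+0.615/C = 1.2274
τ_max = K_W·8FD/(πd³) = 1.2274·372.22 = 456.84 MPa
τ_max > 288 MPa → exceeds allowable

(a) 6 coils; (b) NO, τ_max = 457 MPa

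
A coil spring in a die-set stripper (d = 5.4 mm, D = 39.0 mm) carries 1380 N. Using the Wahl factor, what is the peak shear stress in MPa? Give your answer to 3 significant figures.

Spring index C = D/d = 39.0/5.4 = 7.2222
K_W = (4C−1)/(4C−4) + 0.615/C = 27.889/24.889 + 0.0852 = 1.2057
τ₀ = 8FD/(πd³) = 8·1380·39.0/(π·5.4³) = 430560/494.69 = 870.37 MPa
τ_max = K·τ₀ = 1.2057 × 870.37 = 1049.4 MPa

1050 MPa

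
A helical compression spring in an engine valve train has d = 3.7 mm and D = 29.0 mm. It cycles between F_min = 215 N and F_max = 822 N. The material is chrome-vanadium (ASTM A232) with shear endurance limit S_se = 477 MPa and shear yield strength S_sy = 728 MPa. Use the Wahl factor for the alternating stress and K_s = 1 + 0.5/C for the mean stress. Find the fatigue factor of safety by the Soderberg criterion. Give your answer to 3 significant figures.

C = D/d = 29.0/3.7 = 7.8378; K_W = (4C−1)/(4C−4)+0.615/C = 1.1881; K_s = 1+0.5/C = 1.0638
F_a = (F_max−F_min)/2 = 303.5 N; F_m = (F_max+F_min)/2 = 518.5 N
τ_a = K_W·8F_aD/(πd³) = 1.1881 × 442.48 = 525.73 MPa
τ_m = K_s·8F_mD/(πd³) = 1.0638 × 755.93 = 804.15 MPa
Soderberg: 1/n_f = τ_a/S_se + τ_m/S_sy = 525.73/477 + 804.15/728 = 1.10216 + 1.10461 = 2.2068
n_f = 1/2.2068 = 0.4532

0.453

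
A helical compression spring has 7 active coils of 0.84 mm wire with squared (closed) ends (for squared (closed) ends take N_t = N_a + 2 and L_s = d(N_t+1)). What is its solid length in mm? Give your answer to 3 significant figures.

squared (closed) ends: N_t = N_a + 2 = 7 + 2 = 9
L_s = d·(N_t+1) = 0.84 × 10 = 8.4 mm

8.40 mm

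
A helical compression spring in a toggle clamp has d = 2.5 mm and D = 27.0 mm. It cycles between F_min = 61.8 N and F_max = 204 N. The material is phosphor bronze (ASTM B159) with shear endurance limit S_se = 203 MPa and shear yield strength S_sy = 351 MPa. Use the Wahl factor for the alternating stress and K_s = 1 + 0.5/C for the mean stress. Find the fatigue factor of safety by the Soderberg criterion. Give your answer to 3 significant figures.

0.287

C = D/d = 27.0/2.5 = 10.8000; K_W = (4C−1)/(4C−4)+0.615/C = 1.1335; K_s = 1+0.5/C = 1.0463
F_a = (F_max−F_min)/2 = 71.1 N; F_m = (F_max+F_min)/2 = 132.9 N
τ_a = K_W·8F_aD/(πd³) = 1.1335 × 312.86 = 354.62 MPa
τ_m = K_s·8F_mD/(πd³) = 1.0463 × 584.8 = 611.88 MPa
Soderberg: 1/n_f = τ_a/S_se + τ_m/S_sy = 354.62/203 + 611.88/351 = 1.74691 + 1.74324 = 3.4901
n_f = 1/3.4901 = 0.2865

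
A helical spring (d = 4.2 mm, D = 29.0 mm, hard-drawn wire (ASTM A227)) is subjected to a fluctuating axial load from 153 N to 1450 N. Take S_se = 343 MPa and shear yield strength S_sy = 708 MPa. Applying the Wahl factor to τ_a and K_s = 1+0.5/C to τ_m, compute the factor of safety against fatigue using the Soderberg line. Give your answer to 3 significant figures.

0.286

C = D/d = 29.0/4.2 = 6.9048; K_W = (4C−1)/(4C−4)+0.615/C = 1.2161; K_s = 1+0.5/C = 1.0724
F_a = (F_max−F_min)/2 = 648.5 N; F_m = (F_max+F_min)/2 = 801.5 N
τ_a = K_W·8F_aD/(πd³) = 1.2161 × 646.4 = 786.08 MPa
τ_m = K_s·8F_mD/(πd³) = 1.0724 × 798.9 = 856.75 MPa
Soderberg: 1/n_f = τ_a/S_se + τ_m/S_sy = 786.08/343 + 856.75/708 = 2.29176 + 1.21010 = 3.5019
n_f = 1/3.5019 = 0.2856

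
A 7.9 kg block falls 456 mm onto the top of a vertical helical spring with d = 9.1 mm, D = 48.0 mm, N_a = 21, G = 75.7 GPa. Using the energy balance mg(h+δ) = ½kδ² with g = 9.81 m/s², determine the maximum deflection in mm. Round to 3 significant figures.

53.1 mm

k = Gd⁴/(8D³N_a) = (75.7×10³)(9.1⁴)/(8·48.0³·21) = 27.94 N/mm
W = mg = 7.9 × 9.81 = 77.499 N
½kδ² − Wδ − Wh = 0 → δ = (W + √(W² + 2kWh))/k
δ = (77.499 + √(6006.1 + 1.97478e+06))/27.94 = (77.499 + 1407.4)/27.94 = 53.146 mm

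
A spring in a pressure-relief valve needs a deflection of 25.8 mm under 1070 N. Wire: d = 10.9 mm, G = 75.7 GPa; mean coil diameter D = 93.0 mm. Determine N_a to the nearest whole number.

4

Required rate k = F/δ = 1070/25.8 = 41.473 N/mm
N_a = Gd⁴/(8D³k) = (75.7×10³ × 10.9⁴)/(8 × 93.0³ × 41.473)
    = 1.06857e+09 / 2.66872e+08 = 4.004 → 4 coils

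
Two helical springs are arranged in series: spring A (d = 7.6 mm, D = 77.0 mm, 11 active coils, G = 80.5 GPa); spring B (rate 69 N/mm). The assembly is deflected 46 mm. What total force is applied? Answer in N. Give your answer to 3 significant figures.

k_A = Gd⁴/(8D³N_a) = (80.5×10³)(7.6⁴)/(8·77.0³·11) = 6.6849 N/mm
Series: 1/k_eq = 1/6.6849 + 1/69 = 0.16408; k_eq = 6.0945 N/mm
F = k_eq·δ = 6.0945·46 = 280.35 N

280 N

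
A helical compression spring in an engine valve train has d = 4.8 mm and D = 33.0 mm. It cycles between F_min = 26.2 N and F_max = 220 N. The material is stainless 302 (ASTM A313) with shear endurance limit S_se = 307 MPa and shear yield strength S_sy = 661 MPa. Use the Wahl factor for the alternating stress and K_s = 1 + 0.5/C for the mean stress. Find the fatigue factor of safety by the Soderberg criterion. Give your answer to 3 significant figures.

2.25

C = D/d = 33.0/4.8 = 6.8750; K_W = (4C−1)/(4C−4)+0.615/C = 1.2171; K_s = 1+0.5/C = 1.0727
F_a = (F_max−F_min)/2 = 96.9 N; F_m = (F_max+F_min)/2 = 123.1 N
τ_a = K_W·8F_aD/(πd³) = 1.2171 × 73.63 = 89.616 MPa
τ_m = K_s·8F_mD/(πd³) = 1.0727 × 93.538 = 100.34 MPa
Soderberg: 1/n_f = τ_a/S_se + τ_m/S_sy = 89.616/307 + 100.34/661 = 0.29191 + 0.15180 = 0.44371
n_f = 1/0.44371 = 2.254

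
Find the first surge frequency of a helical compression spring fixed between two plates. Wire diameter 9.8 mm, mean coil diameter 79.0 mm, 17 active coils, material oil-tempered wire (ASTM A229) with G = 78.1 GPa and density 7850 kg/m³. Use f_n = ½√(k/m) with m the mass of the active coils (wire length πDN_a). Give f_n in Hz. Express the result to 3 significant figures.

k = Gd⁴/(8D³N_a) = (78.1×10³)(9.8⁴)/(8·79.0³·17) = 10.743 N/mm = 10743 N/m
Wire length L = πDN_a = π·79.0·17 = 4219.2 mm
m = ρ·(πd²/4)·L = 7850 × 75.43×10⁻⁶ m² × 4.2192 m = 2.4983 kg
f_n = ½√(k/m) = 0.5·√(10743/2.4983) = 0.5·√(4300.3) = 32.788 Hz

32.8 Hz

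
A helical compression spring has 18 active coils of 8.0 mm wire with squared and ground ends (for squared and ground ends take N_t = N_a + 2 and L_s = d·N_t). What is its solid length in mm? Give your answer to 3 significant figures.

squared and ground ends: N_t = N_a + 2 = 18 + 2 = 20
L_s = d·N_t = 8.0 × 20 = 160 mm

160 mm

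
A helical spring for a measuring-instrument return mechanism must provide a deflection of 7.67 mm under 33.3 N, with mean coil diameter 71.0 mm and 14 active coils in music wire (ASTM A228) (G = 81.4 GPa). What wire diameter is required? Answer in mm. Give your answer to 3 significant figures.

6.80 mm

Required rate k = F/δ = 33.3/7.67 = 4.3416 N/mm
d = (8D³N_a·k / G)^(1/4) = (8·71.0³·14·4.3416 / (81.4×10³))^0.25
  = (2138)^0.25 = 6.7999 mm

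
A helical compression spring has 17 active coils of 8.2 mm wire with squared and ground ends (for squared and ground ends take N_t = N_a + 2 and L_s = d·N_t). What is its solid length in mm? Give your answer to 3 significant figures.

squared and ground ends: N_t = N_a + 2 = 17 + 2 = 19
L_s = d·N_t = 8.2 × 19 = 155.8 mm

156 mm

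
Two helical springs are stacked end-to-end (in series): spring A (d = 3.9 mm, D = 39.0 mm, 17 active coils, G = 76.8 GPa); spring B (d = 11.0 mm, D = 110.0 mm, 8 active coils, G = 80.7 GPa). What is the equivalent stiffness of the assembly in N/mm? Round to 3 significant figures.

1.90 N/mm

k_A = Gd⁴/(8D³N_a) = (76.8×10³)(3.9⁴)/(8·39.0³·17) = 2.2024 N/mm
k_B = Gd⁴/(8D³N_a) = (80.7×10³)(11.0⁴)/(8·110.0³·8) = 13.87 N/mm
Series: 1/k_eq = 1/2.2024 + 1/13.87 = 0.52616; k_eq = 1.9006 N/mm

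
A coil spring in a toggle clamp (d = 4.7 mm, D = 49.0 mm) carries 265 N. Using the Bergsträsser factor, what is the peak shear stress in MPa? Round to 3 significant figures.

Spring index C = D/d = 49.0/4.7 = 10.4255
K_B = (4C+2)/(4C−3) = 43.702/38.702 = 1.1292
τ₀ = 8FD/(πd³) = 8·265·49.0/(π·4.7³) = 103880/326.17 = 318.48 MPa
τ_max = K·τ₀ = 1.1292 × 318.48 = 359.63 MPa

360 MPa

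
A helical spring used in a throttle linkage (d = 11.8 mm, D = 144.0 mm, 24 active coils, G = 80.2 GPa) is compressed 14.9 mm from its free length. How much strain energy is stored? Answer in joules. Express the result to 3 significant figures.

0.301 J

k = Gd⁴/(8D³N_a) = (80.2×10³)(11.8⁴)/(8·144.0³·24) = 2.7121 N/mm
U = ½kδ² = 0.5 × 2.7121 × 14.9² = 301.06 N·mm = 0.30106 J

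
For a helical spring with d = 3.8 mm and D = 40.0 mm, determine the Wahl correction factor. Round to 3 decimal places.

C = D/d = 40.0/3.8 = 10.5263
K_W = (4C−1)/(4C−4) + 0.615/C = 41.105/38.105 + 0.0584 = 1.1372

1.137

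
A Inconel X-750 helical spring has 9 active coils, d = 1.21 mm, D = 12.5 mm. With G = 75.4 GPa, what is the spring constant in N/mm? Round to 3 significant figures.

k = Gd⁴/(8D³N_a) = (75.4×10³ × 1.21⁴) / (8 × 12.5³ × 9)
  = 161627 / 140625 = 1.1493 N/mm

1.15 N/mm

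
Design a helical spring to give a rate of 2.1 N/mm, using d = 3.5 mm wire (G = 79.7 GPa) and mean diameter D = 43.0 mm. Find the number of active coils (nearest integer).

N_a = Gd⁴/(8D³k) = (79.7×10³ × 3.5⁴)/(8 × 43.0³ × 2.1)
    = 1.196e+07 / 1.33572e+06 = 8.954 → 9 coils

9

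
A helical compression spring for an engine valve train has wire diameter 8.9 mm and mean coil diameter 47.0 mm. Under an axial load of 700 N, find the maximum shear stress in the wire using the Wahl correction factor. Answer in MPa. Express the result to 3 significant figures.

154 MPa

Spring index C = D/d = 47.0/8.9 = 5.2809
K_W = (4C−1)/(4C−4) + 0.615/C = 20.124/17.124 + 0.1165 = 1.2917
τ₀ = 8FD/(πd³) = 8·700·47.0/(π·8.9³) = 263200/2214.7 = 118.84 MPa
τ_max = K·τ₀ = 1.2917 × 118.84 = 153.5 MPa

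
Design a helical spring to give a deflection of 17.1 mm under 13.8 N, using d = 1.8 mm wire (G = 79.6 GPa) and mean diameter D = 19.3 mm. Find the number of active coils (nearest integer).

18

Required rate k = F/δ = 13.8/17.1 = 0.80702 N/mm
N_a = Gd⁴/(8D³k) = (79.6×10³ × 1.8⁴)/(8 × 19.3³ × 0.80702)
    = 835609 / 46413.6 = 18 → 18 coils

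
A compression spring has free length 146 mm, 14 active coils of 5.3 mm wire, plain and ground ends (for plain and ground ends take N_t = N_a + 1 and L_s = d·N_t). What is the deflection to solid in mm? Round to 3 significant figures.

N_t = 15; L_s = 5.3·15 = 79.5 mm
δ_solid = L₀ − L_s = 146 − 79.5 = 66.5 mm

66.5 mm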